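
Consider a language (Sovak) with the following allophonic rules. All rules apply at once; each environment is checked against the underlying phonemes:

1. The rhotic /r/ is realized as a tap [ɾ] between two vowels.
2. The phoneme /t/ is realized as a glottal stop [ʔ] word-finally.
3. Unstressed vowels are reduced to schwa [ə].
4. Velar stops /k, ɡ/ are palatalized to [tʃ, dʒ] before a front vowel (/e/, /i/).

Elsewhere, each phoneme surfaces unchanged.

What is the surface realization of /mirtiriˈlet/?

[mərtəɾəˈleʔ]

/m/ — not in any rule's target class → [m].
/i/ — between /m/ and /r/, in an unstressed syllable — surfaces as [ə] (rule 3).
/r/ (between /i/ and /t/) fails the environment for rule 1, so it stays [r].
/t/ (between /r/ and /i/): rule 2 targets it, but not word-finally → unchanged [t].
Rule 3 applies to /i/ (between /t/ and /r/: in an unstressed syllable) → [ə].
/r/ meets the environment for rule 1 (between two vowels) → [ɾ].
/i/ meets the environment for rule 3 (in an unstressed syllable) → [ə].
/l/ — not in any rule's target class → [l].
/e/ (between /l/ and /t/) fails the environment for rule 3, so it stays [e].
/t/ — word-final, word-finally — surfaces as [ʔ] (rule 2).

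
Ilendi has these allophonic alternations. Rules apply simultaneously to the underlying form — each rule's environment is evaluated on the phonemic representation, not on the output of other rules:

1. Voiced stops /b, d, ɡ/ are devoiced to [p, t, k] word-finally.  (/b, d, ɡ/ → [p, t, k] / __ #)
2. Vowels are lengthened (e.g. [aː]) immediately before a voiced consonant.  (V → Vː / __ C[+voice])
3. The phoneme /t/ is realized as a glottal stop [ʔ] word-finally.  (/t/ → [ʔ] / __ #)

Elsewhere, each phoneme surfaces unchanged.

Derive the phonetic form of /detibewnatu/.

/d/ (word-initial): rule 1 targets it, but not word-finally → unchanged [d].
/e/ — between /d/ and /t/; rule 2 does not apply here → [e].
/t/ (between /e/ and /i/): rule 3 targets it, but not word-finally → unchanged [t].
/i/ — between /t/ and /b/, before a voiced consonant — surfaces as [iː] (rule 2).
/b/ (between /i/ and /e/) fails the environment for rule 1, so it stays [b].
Rule 2 applies to /e/ (between /b/ and /w/: before a voiced consonant) → [eː].
/w/ (between /e/ and /n/) is unaffected → [w].
/n/ stays [n].
/a/ (between /n/ and /t/) fails the environment for rule 2, so it stays [a].
/t/ (between /a/ and /u/): rule 3 targets it, but not word-finally → unchanged [t].
/u/ — word-final; rule 2 does not apply here → [u].

[detiːbeːwnatu]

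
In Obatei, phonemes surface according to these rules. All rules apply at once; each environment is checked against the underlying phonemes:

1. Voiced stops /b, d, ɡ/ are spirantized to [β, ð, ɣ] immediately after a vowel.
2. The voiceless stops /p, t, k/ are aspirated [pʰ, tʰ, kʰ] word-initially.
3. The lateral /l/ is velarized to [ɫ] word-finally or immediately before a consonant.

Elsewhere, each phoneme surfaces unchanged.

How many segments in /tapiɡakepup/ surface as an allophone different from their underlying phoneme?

Segments that undergo a rule: /t/ → [tʰ] (rule 2); /ɡ/ → [ɣ] (rule 1).
All other segments surface unchanged.

2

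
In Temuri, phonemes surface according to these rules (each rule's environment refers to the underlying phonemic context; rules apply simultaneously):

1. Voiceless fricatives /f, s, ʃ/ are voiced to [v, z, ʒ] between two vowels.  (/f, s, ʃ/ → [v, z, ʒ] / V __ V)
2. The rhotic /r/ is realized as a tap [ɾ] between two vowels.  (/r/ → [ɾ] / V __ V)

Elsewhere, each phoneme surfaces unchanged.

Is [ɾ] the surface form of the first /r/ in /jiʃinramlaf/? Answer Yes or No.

/r/ (between /n/ and /a/): rule 2 targets it, but not between two vowels → unchanged [r].
The actual realization is [r], not [ɾ].

No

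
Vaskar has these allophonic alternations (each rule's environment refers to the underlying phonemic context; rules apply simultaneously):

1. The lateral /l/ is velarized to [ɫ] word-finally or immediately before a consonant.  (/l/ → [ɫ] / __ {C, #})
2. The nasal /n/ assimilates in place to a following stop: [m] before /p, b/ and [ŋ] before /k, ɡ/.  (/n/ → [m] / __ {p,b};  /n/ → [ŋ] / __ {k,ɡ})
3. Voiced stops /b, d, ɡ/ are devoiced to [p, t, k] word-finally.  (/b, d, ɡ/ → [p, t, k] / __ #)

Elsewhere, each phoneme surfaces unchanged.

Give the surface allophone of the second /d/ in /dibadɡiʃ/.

[d]

/d/ (between /a/ and /ɡ/) is in the target of rule 3 but the environment (word-finally) is not met → [d].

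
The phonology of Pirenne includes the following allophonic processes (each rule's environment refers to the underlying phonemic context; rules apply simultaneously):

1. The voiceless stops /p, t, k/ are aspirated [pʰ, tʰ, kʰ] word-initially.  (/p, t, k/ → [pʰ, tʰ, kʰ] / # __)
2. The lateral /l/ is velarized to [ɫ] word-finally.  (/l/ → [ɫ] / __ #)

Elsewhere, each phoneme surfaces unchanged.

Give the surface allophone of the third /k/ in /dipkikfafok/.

/k/ (word-final) fails the environment for rule 1, so it stays [k].

[k]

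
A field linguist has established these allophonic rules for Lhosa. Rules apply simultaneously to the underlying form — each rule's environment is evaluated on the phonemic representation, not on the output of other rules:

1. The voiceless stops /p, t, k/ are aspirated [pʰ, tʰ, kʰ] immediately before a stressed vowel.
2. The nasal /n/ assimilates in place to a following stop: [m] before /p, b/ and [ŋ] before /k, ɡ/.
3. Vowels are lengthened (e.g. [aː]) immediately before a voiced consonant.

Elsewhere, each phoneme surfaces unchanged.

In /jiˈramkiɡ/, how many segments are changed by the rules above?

Segments that undergo a rule: /i/ → [iː] (rule 3); /a/ → [aː] (rule 3); /i/ → [iː] (rule 3).
All other segments surface unchanged.

3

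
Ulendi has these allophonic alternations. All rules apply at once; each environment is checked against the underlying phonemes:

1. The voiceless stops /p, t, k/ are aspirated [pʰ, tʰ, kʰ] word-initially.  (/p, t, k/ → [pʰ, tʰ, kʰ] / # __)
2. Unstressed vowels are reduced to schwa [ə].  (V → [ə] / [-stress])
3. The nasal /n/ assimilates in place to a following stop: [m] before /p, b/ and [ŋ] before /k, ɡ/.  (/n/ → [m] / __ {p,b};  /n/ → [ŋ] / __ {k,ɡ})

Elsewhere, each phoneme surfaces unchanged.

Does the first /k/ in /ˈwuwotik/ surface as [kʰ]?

/k/ (word-final): rule 1 targets it, but not word-initially → unchanged [k].
The actual realization is [k], not [kʰ].

No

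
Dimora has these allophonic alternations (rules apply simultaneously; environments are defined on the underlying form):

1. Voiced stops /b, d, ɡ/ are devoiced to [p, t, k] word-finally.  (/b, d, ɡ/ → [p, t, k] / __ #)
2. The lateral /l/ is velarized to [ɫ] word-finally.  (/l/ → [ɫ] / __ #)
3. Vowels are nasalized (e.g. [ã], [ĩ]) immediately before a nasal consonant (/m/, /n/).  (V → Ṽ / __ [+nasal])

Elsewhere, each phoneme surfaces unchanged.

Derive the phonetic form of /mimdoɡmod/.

[mĩmdoɡmot]

/m/ stays [m].
/i/ (between /m/ and /m/) occurs before a nasal consonant → [ĩ] by rule 3.
/m/ stays [m].
/d/ (between /m/ and /o/) fails the environment for rule 1, so it stays [d].
/o/ (between /d/ and /ɡ/) is in the target of rule 3 but the environment (before a nasal consonant) is not met → [o].
/ɡ/ (between /o/ and /m/) fails the environment for rule 1, so it stays [ɡ].
/m/ — not in any rule's target class → [m].
/o/ (between /m/ and /d/) is in the target of rule 3 but the environment (before a nasal consonant) is not met → [o].
Rule 1 applies to /d/ (word-final: word-finally) → [t].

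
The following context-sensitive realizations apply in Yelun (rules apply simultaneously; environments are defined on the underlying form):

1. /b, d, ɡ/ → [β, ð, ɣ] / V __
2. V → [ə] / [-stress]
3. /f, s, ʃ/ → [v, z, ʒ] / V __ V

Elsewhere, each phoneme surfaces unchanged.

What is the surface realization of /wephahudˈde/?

[wəphəhəðˈde]

/e/ (between /w/ and /p/) occurs in an unstressed syllable → [ə] by rule 2.
/a/ meets the environment for rule 2 (in an unstressed syllable) → [ə].
Rule 2 applies to /u/ (between /h/ and /d/: in an unstressed syllable) → [ə].
Rule 1 applies to /d/ (between /u/ and /d/: immediately after a vowel) → [ð].
/d/ (between /d/ and /e/) fails the environment for rule 1, so it stays [d].
/e/ — word-final; rule 2 does not apply here → [e].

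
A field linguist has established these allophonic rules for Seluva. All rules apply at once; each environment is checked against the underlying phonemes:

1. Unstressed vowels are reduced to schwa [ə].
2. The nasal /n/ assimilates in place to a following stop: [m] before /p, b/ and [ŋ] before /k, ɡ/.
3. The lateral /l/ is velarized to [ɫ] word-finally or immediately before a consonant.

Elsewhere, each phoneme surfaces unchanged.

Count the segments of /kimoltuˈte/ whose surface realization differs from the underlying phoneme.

4

Segments that undergo a rule: /i/ → [ə] (rule 1); /o/ → [ə] (rule 1); /l/ → [ɫ] (rule 3); /u/ → [ə] (rule 1).
All other segments surface unchanged.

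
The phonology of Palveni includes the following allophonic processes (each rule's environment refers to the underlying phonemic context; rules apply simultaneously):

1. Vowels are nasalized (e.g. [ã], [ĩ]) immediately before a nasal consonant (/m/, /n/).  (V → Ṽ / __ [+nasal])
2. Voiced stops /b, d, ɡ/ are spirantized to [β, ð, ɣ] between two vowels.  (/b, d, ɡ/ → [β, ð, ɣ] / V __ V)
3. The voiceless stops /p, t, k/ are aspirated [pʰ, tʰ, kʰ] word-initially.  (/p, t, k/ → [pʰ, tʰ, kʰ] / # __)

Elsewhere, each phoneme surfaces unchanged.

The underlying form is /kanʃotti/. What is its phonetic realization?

[kʰãnʃotti]

/k/ — word-initial, word-initially — surfaces as [kʰ] (rule 3).
Rule 1 applies to /a/ (between /k/ and /n/: before a nasal consonant) → [ã].
/n/ (between /a/ and /ʃ/): no rule targets it → [n].
/ʃ/ stays [ʃ].
/o/ (between /ʃ/ and /t/) fails the environment for rule 1, so it stays [o].
/t/ — between /o/ and /t/; rule 3 does not apply here → [t].
/t/ — between /t/ and /i/; rule 3 does not apply here → [t].
/i/ (word-final) is in the target of rule 1 but the environment (before a nasal consonant) is not met → [i].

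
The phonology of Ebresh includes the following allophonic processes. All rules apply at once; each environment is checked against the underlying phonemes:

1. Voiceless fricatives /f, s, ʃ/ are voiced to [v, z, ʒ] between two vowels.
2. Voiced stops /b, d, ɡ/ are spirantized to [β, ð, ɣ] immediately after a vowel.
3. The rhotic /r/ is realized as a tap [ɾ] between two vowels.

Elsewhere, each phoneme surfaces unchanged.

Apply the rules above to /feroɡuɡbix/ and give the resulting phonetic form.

[feɾoɣuɣbix]

/f/ — word-initial; rule 1 does not apply here → [f].
/e/ (between /f/ and /r/): no rule targets it → [e].
/r/ — between /e/ and /o/, between two vowels — surfaces as [ɾ] (rule 3).
/o/ (between /r/ and /ɡ/): no rule targets it → [o].
Rule 2 applies to /ɡ/ (between /o/ and /u/: immediately after a vowel) → [ɣ].
/u/ stays [u].
Rule 2 applies to /ɡ/ (between /u/ and /b/: immediately after a vowel) → [ɣ].
/b/ (between /ɡ/ and /i/) fails the environment for rule 2, so it stays [b].
/i/ (between /b/ and /x/) is unaffected → [i].
/x/ (word-final) is unaffected → [x].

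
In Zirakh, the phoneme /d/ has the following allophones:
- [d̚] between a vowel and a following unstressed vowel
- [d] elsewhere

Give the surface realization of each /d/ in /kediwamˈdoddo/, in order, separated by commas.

Occurrence 1 (position 3): between a vowel and a following unstressed vowel → [d̚].
Occurrence 2 (position 8): no conditioning environment matches → elsewhere allophone [d].
Occurrence 3 (position 10): no conditioning environment matches → elsewhere allophone [d].
Occurrence 4 (position 11): no conditioning environment matches → elsewhere allophone [d].

[d̚], [d], [d], [d]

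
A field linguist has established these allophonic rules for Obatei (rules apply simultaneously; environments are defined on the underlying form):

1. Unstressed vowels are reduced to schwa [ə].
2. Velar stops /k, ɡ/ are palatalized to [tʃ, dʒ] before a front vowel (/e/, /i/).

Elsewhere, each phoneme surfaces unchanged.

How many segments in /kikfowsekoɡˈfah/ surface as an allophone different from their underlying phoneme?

Segments that undergo a rule: /k/ → [tʃ] (rule 2); /i/ → [ə] (rule 1); /o/ → [ə] (rule 1); /e/ → [ə] (rule 1); /o/ → [ə] (rule 1).
All other segments surface unchanged.

5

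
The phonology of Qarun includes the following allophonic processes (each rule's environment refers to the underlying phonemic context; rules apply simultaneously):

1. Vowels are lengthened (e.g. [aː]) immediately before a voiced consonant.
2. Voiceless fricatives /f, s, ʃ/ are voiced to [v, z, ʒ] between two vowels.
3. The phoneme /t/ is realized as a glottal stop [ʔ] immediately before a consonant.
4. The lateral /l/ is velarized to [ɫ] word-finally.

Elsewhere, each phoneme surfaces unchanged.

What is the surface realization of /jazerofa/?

[jaːzeːrova]

/j/ stays [j].
/a/ meets the environment for rule 1 (before a voiced consonant) → [aː].
/z/ — not in any rule's target class → [z].
/e/ (between /z/ and /r/): before a voiced consonant, so rule 1 applies → [eː].
/r/ — not in any rule's target class → [r].
/o/ (between /r/ and /f/) fails the environment for rule 1, so it stays [o].
/f/ (between /o/ and /a/): between two vowels, so rule 2 applies → [v].
/a/ (word-final): rule 1 targets it, but not before a voiced consonant → unchanged [a].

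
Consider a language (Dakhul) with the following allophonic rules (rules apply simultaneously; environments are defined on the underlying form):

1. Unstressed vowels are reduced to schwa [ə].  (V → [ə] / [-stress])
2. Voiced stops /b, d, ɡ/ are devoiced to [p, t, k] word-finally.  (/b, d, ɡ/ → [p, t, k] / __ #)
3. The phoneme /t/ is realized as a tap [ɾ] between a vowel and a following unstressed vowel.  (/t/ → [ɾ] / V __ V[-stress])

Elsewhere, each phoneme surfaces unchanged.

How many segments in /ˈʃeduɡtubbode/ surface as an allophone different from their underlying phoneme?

Segments that undergo a rule: /u/ → [ə] (rule 1); /u/ → [ə] (rule 1); /o/ → [ə] (rule 1); /e/ → [ə] (rule 1).
All other segments surface unchanged.

4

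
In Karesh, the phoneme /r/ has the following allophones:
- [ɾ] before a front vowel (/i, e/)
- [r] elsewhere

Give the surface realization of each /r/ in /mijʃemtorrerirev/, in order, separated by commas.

[r], [ɾ], [ɾ], [ɾ]

Occurrence 1 (position 9): no conditioning environment matches → elsewhere allophone [r].
Occurrence 2 (position 10): before a front vowel (/i, e/) → [ɾ].
Occurrence 3 (position 12): before a front vowel (/i, e/) → [ɾ].
Occurrence 4 (position 14): before a front vowel (/i, e/) → [ɾ].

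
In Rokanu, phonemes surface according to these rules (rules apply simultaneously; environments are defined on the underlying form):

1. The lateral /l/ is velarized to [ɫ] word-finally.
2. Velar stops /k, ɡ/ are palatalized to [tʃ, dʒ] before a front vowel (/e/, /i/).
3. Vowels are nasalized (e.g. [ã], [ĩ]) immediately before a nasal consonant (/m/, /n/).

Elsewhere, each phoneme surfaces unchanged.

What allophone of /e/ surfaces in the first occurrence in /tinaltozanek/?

[e]

/e/ (between /n/ and /k/): rule 3 targets it, but not before a nasal consonant → unchanged [e].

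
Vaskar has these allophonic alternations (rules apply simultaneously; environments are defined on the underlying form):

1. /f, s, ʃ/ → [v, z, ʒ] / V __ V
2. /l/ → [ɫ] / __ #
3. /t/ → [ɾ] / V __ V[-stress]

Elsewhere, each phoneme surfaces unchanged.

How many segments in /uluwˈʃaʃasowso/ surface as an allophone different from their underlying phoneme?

2

Segments that undergo a rule: /ʃ/ → [ʒ] (rule 1); /s/ → [z] (rule 1).
All other segments surface unchanged.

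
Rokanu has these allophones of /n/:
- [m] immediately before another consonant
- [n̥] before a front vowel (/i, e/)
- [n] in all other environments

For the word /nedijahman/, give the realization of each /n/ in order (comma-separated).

Occurrence 1 (position 1): before a front vowel (/i, e/) → [n̥].
Occurrence 2 (position 10): no conditioning environment matches → elsewhere allophone [n].

[n̥], [n]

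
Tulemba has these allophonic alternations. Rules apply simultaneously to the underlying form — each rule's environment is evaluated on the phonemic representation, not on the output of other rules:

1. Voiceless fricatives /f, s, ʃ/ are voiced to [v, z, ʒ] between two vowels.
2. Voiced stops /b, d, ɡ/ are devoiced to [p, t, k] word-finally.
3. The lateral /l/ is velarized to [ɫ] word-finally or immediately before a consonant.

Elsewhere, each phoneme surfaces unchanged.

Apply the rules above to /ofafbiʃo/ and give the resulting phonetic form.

[ovafbiʒo]

/f/ — between /o/ and /a/, between two vowels — surfaces as [v] (rule 1).
/f/ (between /a/ and /b/): rule 1 targets it, but not between two vowels → unchanged [f].
/b/ (between /f/ and /i/) fails the environment for rule 2, so it stays [b].
/ʃ/ (between /i/ and /o/) occurs between two vowels → [ʒ] by rule 1.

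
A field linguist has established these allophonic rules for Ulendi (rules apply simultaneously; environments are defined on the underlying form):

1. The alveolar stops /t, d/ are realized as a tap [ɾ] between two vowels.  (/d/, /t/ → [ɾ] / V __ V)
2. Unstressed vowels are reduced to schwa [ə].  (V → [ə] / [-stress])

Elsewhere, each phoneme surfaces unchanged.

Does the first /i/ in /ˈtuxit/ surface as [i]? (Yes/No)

/i/ (between /x/ and /t/) occurs in an unstressed syllable → [ə] by rule 2.
The actual realization is [ə], not [i].

No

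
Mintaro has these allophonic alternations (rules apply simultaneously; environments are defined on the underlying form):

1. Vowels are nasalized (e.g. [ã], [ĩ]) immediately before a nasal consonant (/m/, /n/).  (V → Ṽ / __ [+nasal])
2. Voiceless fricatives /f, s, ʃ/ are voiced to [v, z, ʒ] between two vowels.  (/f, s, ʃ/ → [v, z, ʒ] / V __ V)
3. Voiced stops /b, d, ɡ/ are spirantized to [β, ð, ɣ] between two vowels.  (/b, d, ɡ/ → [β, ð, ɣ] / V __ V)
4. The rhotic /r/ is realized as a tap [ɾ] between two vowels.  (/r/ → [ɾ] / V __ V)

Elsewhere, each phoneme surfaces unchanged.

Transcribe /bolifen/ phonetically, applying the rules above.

[bolivẽn]

/b/ (word-initial) fails the environment for rule 3, so it stays [b].
/o/ — between /b/ and /l/; rule 1 does not apply here → [o].
/l/ stays [l].
/i/ (between /l/ and /f/): rule 1 targets it, but not before a nasal consonant → unchanged [i].
Rule 2 applies to /f/ (between /i/ and /e/: between two vowels) → [v].
/e/ (between /f/ and /n/): before a nasal consonant, so rule 1 applies → [ẽ].
/n/ (word-final) is unaffected → [n].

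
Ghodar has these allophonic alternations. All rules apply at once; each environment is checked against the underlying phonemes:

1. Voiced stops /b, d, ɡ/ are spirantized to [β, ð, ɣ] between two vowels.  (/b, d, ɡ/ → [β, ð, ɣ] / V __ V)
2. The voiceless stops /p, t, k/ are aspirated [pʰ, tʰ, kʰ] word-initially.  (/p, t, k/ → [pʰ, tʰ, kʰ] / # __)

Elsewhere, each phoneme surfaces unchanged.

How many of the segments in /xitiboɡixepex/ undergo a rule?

2

Segments that undergo a rule: /b/ → [β] (rule 1); /ɡ/ → [ɣ] (rule 1).
All other segments surface unchanged.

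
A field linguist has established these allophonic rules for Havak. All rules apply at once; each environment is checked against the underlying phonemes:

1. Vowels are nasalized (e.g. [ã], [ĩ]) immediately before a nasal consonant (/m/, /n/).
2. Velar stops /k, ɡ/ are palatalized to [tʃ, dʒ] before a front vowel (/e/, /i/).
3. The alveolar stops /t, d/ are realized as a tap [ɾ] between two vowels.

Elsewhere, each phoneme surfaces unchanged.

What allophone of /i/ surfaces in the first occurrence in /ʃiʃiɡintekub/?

[i]

/i/ (between /ʃ/ and /ʃ/) is in the target of rule 1 but the environment (before a nasal consonant) is not met → [i].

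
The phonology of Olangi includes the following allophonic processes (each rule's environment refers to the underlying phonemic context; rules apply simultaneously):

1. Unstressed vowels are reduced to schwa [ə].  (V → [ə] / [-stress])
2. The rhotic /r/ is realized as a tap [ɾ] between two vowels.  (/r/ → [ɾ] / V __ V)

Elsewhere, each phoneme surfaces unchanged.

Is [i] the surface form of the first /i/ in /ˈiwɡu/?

/i/ (word-initial) fails the environment for rule 1, so it stays [i].
The actual realization is [i], which matches [i].

Yes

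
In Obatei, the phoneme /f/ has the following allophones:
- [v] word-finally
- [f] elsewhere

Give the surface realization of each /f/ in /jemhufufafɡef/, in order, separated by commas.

[f], [f], [f], [v]

Occurrence 1 (position 6): no conditioning environment matches → elsewhere allophone [f].
Occurrence 2 (position 8): no conditioning environment matches → elsewhere allophone [f].
Occurrence 3 (position 10): no conditioning environment matches → elsewhere allophone [f].
Occurrence 4 (position 13): word-finally → [v].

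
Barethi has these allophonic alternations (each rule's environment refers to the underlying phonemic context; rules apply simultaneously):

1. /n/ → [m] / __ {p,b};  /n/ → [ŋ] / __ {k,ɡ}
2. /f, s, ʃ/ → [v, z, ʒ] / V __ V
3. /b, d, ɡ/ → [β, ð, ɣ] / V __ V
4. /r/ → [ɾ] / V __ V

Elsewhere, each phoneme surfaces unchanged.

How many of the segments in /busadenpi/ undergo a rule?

3

Segments that undergo a rule: /s/ → [z] (rule 2); /d/ → [ð] (rule 3); /n/ → [m] (rule 1).
All other segments surface unchanged.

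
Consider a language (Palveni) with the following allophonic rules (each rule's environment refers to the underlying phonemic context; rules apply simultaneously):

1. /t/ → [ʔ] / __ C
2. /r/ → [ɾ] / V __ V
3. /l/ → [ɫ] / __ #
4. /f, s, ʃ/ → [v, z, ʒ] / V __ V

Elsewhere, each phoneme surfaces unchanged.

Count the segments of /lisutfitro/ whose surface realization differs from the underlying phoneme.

Segments that undergo a rule: /s/ → [z] (rule 4); /t/ → [ʔ] (rule 1); /t/ → [ʔ] (rule 1).
All other segments surface unchanged.

3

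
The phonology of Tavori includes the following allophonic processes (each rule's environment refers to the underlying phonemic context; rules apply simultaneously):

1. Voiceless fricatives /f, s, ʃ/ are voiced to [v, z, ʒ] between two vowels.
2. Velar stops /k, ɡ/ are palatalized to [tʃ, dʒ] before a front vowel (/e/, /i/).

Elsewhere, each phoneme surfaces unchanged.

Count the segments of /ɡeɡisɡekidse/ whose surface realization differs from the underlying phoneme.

Segments that undergo a rule: /ɡ/ → [dʒ] (rule 2); /ɡ/ → [dʒ] (rule 2); /ɡ/ → [dʒ] (rule 2); /k/ → [tʃ] (rule 2).
All other segments surface unchanged.

4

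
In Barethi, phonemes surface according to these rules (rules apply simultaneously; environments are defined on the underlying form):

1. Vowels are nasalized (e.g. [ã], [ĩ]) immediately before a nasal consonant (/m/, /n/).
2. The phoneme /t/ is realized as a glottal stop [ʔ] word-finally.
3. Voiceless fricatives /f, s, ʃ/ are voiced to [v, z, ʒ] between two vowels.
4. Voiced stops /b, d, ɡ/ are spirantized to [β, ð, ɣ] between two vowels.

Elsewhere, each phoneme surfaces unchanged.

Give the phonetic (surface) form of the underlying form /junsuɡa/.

[jũnsuɣa]

/u/ (between /j/ and /n/): before a nasal consonant, so rule 1 applies → [ũ].
/s/ (between /n/ and /u/): rule 3 targets it, but not between two vowels → unchanged [s].
/u/ (between /s/ and /ɡ/): rule 1 targets it, but not before a nasal consonant → unchanged [u].
/ɡ/ meets the environment for rule 4 (between two vowels) → [ɣ].
/a/ (word-final) fails the environment for rule 1, so it stays [a].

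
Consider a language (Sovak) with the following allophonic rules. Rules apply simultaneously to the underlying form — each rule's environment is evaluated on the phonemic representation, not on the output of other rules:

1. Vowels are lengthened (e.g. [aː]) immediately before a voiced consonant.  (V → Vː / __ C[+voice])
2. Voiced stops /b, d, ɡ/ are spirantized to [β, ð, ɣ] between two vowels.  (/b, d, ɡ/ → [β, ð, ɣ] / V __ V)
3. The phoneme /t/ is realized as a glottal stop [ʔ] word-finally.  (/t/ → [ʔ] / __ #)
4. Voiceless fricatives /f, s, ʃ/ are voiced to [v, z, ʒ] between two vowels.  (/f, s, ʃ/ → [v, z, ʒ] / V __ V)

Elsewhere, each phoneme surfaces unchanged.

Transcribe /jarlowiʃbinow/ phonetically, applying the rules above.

[jaːrloːwiʃbiːnoːw]

/j/ stays [j].
/a/ (between /j/ and /r/): before a voiced consonant, so rule 1 applies → [aː].
/r/ — not in any rule's target class → [r].
/l/ (between /r/ and /o/): no rule targets it → [l].
/o/ (between /l/ and /w/): before a voiced consonant, so rule 1 applies → [oː].
/w/ stays [w].
/i/ (between /w/ and /ʃ/) fails the environment for rule 1, so it stays [i].
/ʃ/ (between /i/ and /b/) is in the target of rule 4 but the environment (between two vowels) is not met → [ʃ].
/b/ — between /ʃ/ and /i/; rule 2 does not apply here → [b].
/i/ meets the environment for rule 1 (before a voiced consonant) → [iː].
/n/ — not in any rule's target class → [n].
/o/ (between /n/ and /w/) occurs before a voiced consonant → [oː] by rule 1.
/w/ (word-final): no rule targets it → [w].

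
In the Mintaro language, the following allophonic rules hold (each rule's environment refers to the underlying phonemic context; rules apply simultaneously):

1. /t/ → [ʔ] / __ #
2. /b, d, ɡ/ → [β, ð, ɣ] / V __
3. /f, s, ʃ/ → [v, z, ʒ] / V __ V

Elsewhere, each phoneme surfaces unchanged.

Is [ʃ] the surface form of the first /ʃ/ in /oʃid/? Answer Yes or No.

Rule 3 applies to /ʃ/ (between /o/ and /i/: between two vowels) → [ʒ].
The actual realization is [ʒ], not [ʃ].

No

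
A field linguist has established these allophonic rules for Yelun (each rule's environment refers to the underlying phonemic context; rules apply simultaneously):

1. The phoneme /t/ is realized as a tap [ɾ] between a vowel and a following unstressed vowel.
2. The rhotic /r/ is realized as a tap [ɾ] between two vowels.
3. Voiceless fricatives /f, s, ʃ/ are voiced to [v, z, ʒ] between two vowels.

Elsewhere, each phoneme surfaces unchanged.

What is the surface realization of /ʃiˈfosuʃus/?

/ʃ/ (word-initial): rule 3 targets it, but not between two vowels → unchanged [ʃ].
/f/ (between /i/ and /o/) occurs between two vowels → [v] by rule 3.
/s/ (between /o/ and /u/) occurs between two vowels → [z] by rule 3.
/ʃ/ meets the environment for rule 3 (between two vowels) → [ʒ].
/s/ (word-final) is in the target of rule 3 but the environment (between two vowels) is not met → [s].

[ʃiˈvozuʒus]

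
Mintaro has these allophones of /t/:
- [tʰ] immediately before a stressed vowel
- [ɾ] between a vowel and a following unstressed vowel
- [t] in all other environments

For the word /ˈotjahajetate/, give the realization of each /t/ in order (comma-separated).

Occurrence 1 (position 2): no conditioning environment matches → elsewhere allophone [t].
Occurrence 2 (position 9): between a vowel and an unstressed vowel → [ɾ].
Occurrence 3 (position 11): between a vowel and an unstressed vowel → [ɾ].

[t], [ɾ], [ɾ]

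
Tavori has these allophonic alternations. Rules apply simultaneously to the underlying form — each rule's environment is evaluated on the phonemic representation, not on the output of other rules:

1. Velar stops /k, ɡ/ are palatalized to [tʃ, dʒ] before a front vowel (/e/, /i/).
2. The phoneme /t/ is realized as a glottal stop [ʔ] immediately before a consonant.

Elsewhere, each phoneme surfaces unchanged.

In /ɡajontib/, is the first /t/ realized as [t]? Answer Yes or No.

/t/ — between /n/ and /i/; rule 2 does not apply here → [t].
The actual realization is [t], which matches [t].

Yes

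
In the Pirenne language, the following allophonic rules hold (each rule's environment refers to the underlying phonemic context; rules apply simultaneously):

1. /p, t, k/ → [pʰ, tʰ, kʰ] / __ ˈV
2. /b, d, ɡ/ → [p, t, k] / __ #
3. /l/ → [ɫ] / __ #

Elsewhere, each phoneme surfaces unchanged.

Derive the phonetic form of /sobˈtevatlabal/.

[sobˈtʰevatlabaɫ]

/s/ (word-initial): no rule targets it → [s].
/o/ — not in any rule's target class → [o].
/b/ (between /o/ and /t/): rule 2 targets it, but not word-finally → unchanged [b].
/t/ (between /b/ and /e/): immediately before a stressed vowel, so rule 1 applies → [tʰ].
/e/ (between /t/ and /v/): no rule targets it → [e].
/v/ (between /e/ and /a/): no rule targets it → [v].
/a/ — not in any rule's target class → [a].
/t/ — between /a/ and /l/; rule 1 does not apply here → [t].
/l/ (between /t/ and /a/) is in the target of rule 3 but the environment (word-finally) is not met → [l].
/a/ (between /l/ and /b/) is unaffected → [a].
/b/ (between /a/ and /a/) fails the environment for rule 2, so it stays [b].
/a/ (between /b/ and /l/) is unaffected → [a].
/l/ — word-final, word-finally — surfaces as [ɫ] (rule 3).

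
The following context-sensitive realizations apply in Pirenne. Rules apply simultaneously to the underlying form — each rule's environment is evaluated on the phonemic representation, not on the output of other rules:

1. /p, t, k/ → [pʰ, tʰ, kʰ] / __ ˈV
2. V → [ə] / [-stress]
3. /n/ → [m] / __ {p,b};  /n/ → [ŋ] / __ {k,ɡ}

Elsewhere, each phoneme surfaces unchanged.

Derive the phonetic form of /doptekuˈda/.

/o/ (between /d/ and /p/): in an unstressed syllable, so rule 2 applies → [ə].
/p/ (between /o/ and /t/): rule 1 targets it, but not immediately before a stressed vowel → unchanged [p].
/t/ (between /p/ and /e/): rule 1 targets it, but not immediately before a stressed vowel → unchanged [t].
/e/ meets the environment for rule 2 (in an unstressed syllable) → [ə].
/k/ (between /e/ and /u/) is in the target of rule 1 but the environment (immediately before a stressed vowel) is not met → [k].
Rule 2 applies to /u/ (between /k/ and /d/: in an unstressed syllable) → [ə].
/a/ (word-final) is in the target of rule 2 but the environment (in an unstressed syllable) is not met → [a].

[dəptəkəˈda]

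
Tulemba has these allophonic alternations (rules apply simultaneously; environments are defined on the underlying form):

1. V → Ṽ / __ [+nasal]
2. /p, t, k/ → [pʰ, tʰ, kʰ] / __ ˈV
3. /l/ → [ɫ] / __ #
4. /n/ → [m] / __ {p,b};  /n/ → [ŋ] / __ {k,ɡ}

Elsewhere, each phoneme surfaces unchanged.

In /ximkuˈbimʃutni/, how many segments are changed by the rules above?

2

Segments that undergo a rule: /i/ → [ĩ] (rule 1); /i/ → [ĩ] (rule 1).
All other segments surface unchanged.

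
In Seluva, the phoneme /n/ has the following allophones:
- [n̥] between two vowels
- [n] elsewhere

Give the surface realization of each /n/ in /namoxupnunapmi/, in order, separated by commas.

Occurrence 1 (position 1): no conditioning environment matches → elsewhere allophone [n].
Occurrence 2 (position 8): no conditioning environment matches → elsewhere allophone [n].
Occurrence 3 (position 10): between two vowels → [n̥].

[n], [n], [n̥]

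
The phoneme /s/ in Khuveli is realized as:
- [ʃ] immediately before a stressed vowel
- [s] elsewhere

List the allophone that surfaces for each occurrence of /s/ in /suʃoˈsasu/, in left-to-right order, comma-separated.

[s], [ʃ], [s]

Occurrence 1 (position 1): no conditioning environment matches → elsewhere allophone [s].
Occurrence 2 (position 5): immediately before a stressed vowel → [ʃ].
Occurrence 3 (position 7): no conditioning environment matches → elsewhere allophone [s].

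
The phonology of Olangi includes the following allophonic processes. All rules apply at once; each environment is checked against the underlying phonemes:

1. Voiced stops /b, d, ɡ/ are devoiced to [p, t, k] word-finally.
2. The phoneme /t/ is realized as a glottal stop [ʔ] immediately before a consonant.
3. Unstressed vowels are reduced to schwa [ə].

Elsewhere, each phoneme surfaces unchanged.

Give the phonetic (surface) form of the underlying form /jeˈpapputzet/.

[jəˈpappəʔzət]

/j/ — not in any rule's target class → [j].
/e/ (between /j/ and /p/): in an unstressed syllable, so rule 3 applies → [ə].
/p/ (between /e/ and /a/): no rule targets it → [p].
/a/ (between /p/ and /p/) is in the target of rule 3 but the environment (in an unstressed syllable) is not met → [a].
/p/ — not in any rule's target class → [p].
/p/ — not in any rule's target class → [p].
Rule 3 applies to /u/ (between /p/ and /t/: in an unstressed syllable) → [ə].
/t/ — between /u/ and /z/, immediately before a consonant — surfaces as [ʔ] (rule 2).
/z/ (between /t/ and /e/) is unaffected → [z].
/e/ (between /z/ and /t/) occurs in an unstressed syllable → [ə] by rule 3.
/t/ (word-final) fails the environment for rule 2, so it stays [t].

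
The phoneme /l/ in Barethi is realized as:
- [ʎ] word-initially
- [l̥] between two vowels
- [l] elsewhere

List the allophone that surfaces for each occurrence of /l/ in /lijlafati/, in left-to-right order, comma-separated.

Occurrence 1 (position 1): word-initially → [ʎ].
Occurrence 2 (position 4): no conditioning environment matches → elsewhere allophone [l].

[ʎ], [l]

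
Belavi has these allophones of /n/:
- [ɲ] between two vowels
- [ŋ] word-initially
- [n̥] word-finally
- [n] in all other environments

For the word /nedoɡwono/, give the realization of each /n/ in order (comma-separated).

Occurrence 1 (position 1): word-initially → [ŋ].
Occurrence 2 (position 8): between two vowels → [ɲ].

[ŋ], [ɲ]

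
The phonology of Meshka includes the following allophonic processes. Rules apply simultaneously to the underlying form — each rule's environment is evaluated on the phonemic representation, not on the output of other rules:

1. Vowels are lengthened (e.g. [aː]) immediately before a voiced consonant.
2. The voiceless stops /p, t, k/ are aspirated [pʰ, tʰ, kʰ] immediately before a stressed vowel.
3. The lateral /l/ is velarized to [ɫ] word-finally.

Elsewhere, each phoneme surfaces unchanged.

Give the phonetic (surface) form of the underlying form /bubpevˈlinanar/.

[buːbpeːvˈliːnaːnaːr]

/b/ (word-initial): no rule targets it → [b].
/u/ — between /b/ and /b/, before a voiced consonant — surfaces as [uː] (rule 1).
/b/ stays [b].
/p/ (between /b/ and /e/) is in the target of rule 2 but the environment (immediately before a stressed vowel) is not met → [p].
/e/ (between /p/ and /v/): before a voiced consonant, so rule 1 applies → [eː].
/v/ — not in any rule's target class → [v].
/l/ — between /v/ and /i/; rule 3 does not apply here → [l].
Rule 1 applies to /i/ (between /l/ and /n/: before a voiced consonant) → [iː].
/n/ (between /i/ and /a/): no rule targets it → [n].
Rule 1 applies to /a/ (between /n/ and /n/: before a voiced consonant) → [aː].
/n/ (between /a/ and /a/) is unaffected → [n].
Rule 1 applies to /a/ (between /n/ and /r/: before a voiced consonant) → [aː].
/r/ (word-final): no rule targets it → [r].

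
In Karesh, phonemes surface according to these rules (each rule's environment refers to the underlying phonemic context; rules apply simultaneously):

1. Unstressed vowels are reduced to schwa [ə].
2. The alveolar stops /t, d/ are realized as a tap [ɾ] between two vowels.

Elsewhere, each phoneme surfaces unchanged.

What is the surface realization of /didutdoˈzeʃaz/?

/d/ (word-initial) is in the target of rule 2 but the environment (between two vowels) is not met → [d].
/i/ (between /d/ and /d/): in an unstressed syllable, so rule 1 applies → [ə].
Rule 2 applies to /d/ (between /i/ and /u/: between two vowels) → [ɾ].
/u/ — between /d/ and /t/, in an unstressed syllable — surfaces as [ə] (rule 1).
/t/ — between /u/ and /d/; rule 2 does not apply here → [t].
/d/ (between /t/ and /o/): rule 2 targets it, but not between two vowels → unchanged [d].
/o/ meets the environment for rule 1 (in an unstressed syllable) → [ə].
/z/ — not in any rule's target class → [z].
/e/ (between /z/ and /ʃ/) fails the environment for rule 1, so it stays [e].
/ʃ/ — not in any rule's target class → [ʃ].
/a/ (between /ʃ/ and /z/) occurs in an unstressed syllable → [ə] by rule 1.
/z/ (word-final) is unaffected → [z].

[dəɾətdəˈzeʃəz]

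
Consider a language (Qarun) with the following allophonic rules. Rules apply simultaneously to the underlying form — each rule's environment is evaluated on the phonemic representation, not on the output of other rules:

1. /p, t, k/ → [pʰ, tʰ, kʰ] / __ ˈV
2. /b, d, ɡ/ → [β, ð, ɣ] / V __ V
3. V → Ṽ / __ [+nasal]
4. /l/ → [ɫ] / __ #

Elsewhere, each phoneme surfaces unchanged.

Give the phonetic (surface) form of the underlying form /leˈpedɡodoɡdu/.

/l/ (word-initial) fails the environment for rule 4, so it stays [l].
/e/ (between /l/ and /p/) fails the environment for rule 3, so it stays [e].
/p/ (between /e/ and /e/): immediately before a stressed vowel, so rule 1 applies → [pʰ].
/e/ — between /p/ and /d/; rule 3 does not apply here → [e].
/d/ — between /e/ and /ɡ/; rule 2 does not apply here → [d].
/ɡ/ (between /d/ and /o/) fails the environment for rule 2, so it stays [ɡ].
/o/ (between /ɡ/ and /d/) is in the target of rule 3 but the environment (before a nasal consonant) is not met → [o].
/d/ — between /o/ and /o/, between two vowels — surfaces as [ð] (rule 2).
/o/ (between /d/ and /ɡ/) is in the target of rule 3 but the environment (before a nasal consonant) is not met → [o].
/ɡ/ — between /o/ and /d/; rule 2 does not apply here → [ɡ].
/d/ (between /ɡ/ and /u/): rule 2 targets it, but not between two vowels → unchanged [d].
/u/ (word-final) fails the environment for rule 3, so it stays [u].

[leˈpʰedɡoðoɡdu]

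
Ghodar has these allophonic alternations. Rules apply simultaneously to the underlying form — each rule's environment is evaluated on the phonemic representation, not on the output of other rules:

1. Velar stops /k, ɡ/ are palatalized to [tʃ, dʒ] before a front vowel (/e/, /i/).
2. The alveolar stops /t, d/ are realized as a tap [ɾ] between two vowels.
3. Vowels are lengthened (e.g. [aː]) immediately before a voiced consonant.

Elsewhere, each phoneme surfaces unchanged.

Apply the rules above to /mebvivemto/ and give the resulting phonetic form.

/m/ stays [m].
/e/ (between /m/ and /b/) occurs before a voiced consonant → [eː] by rule 3.
/b/ — not in any rule's target class → [b].
/v/ — not in any rule's target class → [v].
/i/ (between /v/ and /v/): before a voiced consonant, so rule 3 applies → [iː].
/v/ — not in any rule's target class → [v].
/e/ (between /v/ and /m/) occurs before a voiced consonant → [eː] by rule 3.
/m/ (between /e/ and /t/) is unaffected → [m].
/t/ (between /m/ and /o/) is in the target of rule 2 but the environment (between two vowels) is not met → [t].
/o/ (word-final): rule 3 targets it, but not before a voiced consonant → unchanged [o].

[meːbviːveːmto]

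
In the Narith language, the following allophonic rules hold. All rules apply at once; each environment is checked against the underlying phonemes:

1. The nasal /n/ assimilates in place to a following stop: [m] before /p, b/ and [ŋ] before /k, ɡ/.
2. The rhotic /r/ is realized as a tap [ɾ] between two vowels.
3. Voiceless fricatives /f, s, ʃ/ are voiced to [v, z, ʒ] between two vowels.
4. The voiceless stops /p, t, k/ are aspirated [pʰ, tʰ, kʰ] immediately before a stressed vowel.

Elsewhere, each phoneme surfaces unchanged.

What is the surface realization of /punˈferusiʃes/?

/p/ — word-initial; rule 4 does not apply here → [p].
/u/ (between /p/ and /n/) is unaffected → [u].
/n/ (between /u/ and /f/) fails the environment for rule 1, so it stays [n].
/f/ (between /n/ and /e/): rule 3 targets it, but not between two vowels → unchanged [f].
/e/ (between /f/ and /r/) is unaffected → [e].
/r/ meets the environment for rule 2 (between two vowels) → [ɾ].
/u/ (between /r/ and /s/): no rule targets it → [u].
/s/ meets the environment for rule 3 (between two vowels) → [z].
/i/ (between /s/ and /ʃ/) is unaffected → [i].
/ʃ/ (between /i/ and /e/): between two vowels, so rule 3 applies → [ʒ].
/e/ stays [e].
/s/ (word-final) fails the environment for rule 3, so it stays [s].

[punˈfeɾuziʒes]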